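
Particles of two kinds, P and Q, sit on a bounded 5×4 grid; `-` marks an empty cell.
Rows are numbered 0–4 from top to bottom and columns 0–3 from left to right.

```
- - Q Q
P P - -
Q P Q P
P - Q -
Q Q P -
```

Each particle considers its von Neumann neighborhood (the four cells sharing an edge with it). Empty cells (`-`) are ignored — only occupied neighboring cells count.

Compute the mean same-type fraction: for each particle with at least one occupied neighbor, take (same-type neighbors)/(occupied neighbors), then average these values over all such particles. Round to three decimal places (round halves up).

Row 0: (0,2)Q 1/1 · (0,3)Q 1/1
Row 1: (1,0)P 1/2 · (1,1)P 2/2
Row 2: (2,0)Q 0/3 · (2,1)P 1/3 · (2,2)Q 1/3 · (2,3)P 0/1
Row 3: (3,0)P 0/2 · (3,2)Q 1/2
Row 4: (4,0)Q 1/2 · (4,1)Q 1/2 · (4,2)P 0/2
Sum over 13 particles: 1/1 + 1/1 + 1/2 + 2/2 + 0/3 + 1/3 + 1/3 + 0/1 + 0/2 + 1/2 + 1/2 + 1/2 + 0/2 = 17/3; mean = 17/3 ÷ 13 = 17/39 = 0.435897… → 0.436.

0.436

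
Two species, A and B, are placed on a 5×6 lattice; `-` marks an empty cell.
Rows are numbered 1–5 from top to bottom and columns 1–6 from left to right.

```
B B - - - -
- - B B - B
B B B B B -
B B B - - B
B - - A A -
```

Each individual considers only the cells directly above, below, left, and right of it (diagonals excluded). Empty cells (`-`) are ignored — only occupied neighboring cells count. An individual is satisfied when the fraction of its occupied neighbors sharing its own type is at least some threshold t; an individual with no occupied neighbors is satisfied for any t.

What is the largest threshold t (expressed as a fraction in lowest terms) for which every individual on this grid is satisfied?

1/1

(1,1)B 1/1
(1,2)B 1/1
(2,3)B 2/2
(2,4)B 2/2
(2,6)B — no occupied neighbors
(3,1)B 2/2
(3,2)B 3/3
(3,3)B 4/4
(3,4)B 3/3
(3,5)B 1/1
(4,1)B 3/3
(4,2)B 3/3
(4,3)B 2/2
(4,6)B — no occupied neighbors
(5,1)B 1/1
(5,4)A 1/1
(5,5)A 1/1
The smallest same-type fraction is 1/1 at (1,1), which reduces to 1/1. Any threshold above that leaves this individual unsatisfied.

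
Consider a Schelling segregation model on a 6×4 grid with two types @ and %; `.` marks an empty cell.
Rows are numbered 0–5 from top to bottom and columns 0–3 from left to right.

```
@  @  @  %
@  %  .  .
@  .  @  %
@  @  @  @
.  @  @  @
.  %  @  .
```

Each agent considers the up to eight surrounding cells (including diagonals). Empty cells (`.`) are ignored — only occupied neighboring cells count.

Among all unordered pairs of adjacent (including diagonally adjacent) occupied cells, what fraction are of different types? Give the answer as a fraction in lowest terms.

Scan each occupied cell's neighbors to the right and below (and the two forward diagonals) so each pair is counted once.
Row 0: @(0,0)–@(0,1)= @(0,0)–@(1,0)= @(0,0)–%(1,1)≠ @(0,1)–@(0,2)= @(0,1)–%(1,1)≠ @(0,1)–@(1,0)= @(0,2)–%(0,3)≠ @(0,2)–%(1,1)≠  → 4/8 unlike.
Row 1: @(1,0)–%(1,1)≠ @(1,0)–@(2,0)= %(1,1)–@(2,2)≠ %(1,1)–@(2,0)≠  → 3/4 unlike.
Row 2: @(2,0)–@(3,0)= @(2,0)–@(3,1)= @(2,2)–%(2,3)≠ @(2,2)–@(3,2)= @(2,2)–@(3,3)= @(2,2)–@(3,1)= %(2,3)–@(3,3)≠ %(2,3)–@(3,2)≠  → 3/8 unlike.
Row 3: @(3,0)–@(3,1)= @(3,0)–@(4,1)= @(3,1)–@(3,2)= @(3,1)–@(4,1)= @(3,1)–@(4,2)= @(3,2)–@(3,3)= @(3,2)–@(4,2)= @(3,2)–@(4,3)= @(3,2)–@(4,1)= @(3,3)–@(4,3)= @(3,3)–@(4,2)=  → 0/11 unlike.
Row 4: @(4,1)–@(4,2)= @(4,1)–%(5,1)≠ @(4,1)–@(5,2)= @(4,2)–@(4,3)= @(4,2)–@(5,2)= @(4,2)–%(5,1)≠ @(4,3)–@(5,2)=  → 2/7 unlike.
Row 5: %(5,1)–@(5,2)≠  → 1/1 unlike.
Total adjacent occupied pairs: 39; unlike-type pairs: 13.
13/39 reduces to 1/3.

1/3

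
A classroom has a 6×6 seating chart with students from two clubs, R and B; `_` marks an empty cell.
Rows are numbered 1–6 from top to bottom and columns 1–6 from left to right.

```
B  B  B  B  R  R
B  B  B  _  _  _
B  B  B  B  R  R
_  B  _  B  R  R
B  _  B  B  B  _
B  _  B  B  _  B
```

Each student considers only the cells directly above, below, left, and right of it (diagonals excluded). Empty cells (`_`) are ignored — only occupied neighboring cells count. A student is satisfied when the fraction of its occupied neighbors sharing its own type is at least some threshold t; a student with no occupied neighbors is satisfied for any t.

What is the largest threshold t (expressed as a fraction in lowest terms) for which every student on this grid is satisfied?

1/2

(1,1)B 2/2
(1,2)B 3/3
(1,3)B 3/3
(1,4)B 1/2
(1,5)R 1/2
(1,6)R 1/1
(2,1)B 3/3
(2,2)B 4/4
(2,3)B 3/3
(3,1)B 2/2
(3,2)B 4/4
(3,3)B 3/3
(3,4)B 2/3
(3,5)R 2/3
(3,6)R 2/2
(4,2)B 1/1
(4,4)B 2/3
(4,5)R 2/4
(4,6)R 2/2
(5,1)B 1/1
(5,3)B 2/2
(5,4)B 4/4
(5,5)B 1/2
(6,1)B 1/1
(6,3)B 2/2
(6,4)B 2/2
(6,6)B — no occupied neighbors
The smallest same-type fraction is 1/2 at (1,4), which reduces to 1/2. Any threshold above that leaves this student unsatisfied.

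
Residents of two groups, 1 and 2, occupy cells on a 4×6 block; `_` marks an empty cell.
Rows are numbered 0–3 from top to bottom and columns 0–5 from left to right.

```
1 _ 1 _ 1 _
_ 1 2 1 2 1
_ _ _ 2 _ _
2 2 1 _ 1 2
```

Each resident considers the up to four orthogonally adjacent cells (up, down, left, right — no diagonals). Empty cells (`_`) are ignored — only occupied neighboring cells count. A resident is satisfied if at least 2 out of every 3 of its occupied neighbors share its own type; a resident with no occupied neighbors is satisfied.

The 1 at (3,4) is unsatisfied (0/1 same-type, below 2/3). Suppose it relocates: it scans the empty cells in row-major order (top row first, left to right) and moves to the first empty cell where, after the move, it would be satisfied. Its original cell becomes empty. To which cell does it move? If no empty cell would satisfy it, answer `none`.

(0,1)

Vacating (3,4). Empty cells in order:
  (0,1): 3/3 same-type → satisfied — stop here.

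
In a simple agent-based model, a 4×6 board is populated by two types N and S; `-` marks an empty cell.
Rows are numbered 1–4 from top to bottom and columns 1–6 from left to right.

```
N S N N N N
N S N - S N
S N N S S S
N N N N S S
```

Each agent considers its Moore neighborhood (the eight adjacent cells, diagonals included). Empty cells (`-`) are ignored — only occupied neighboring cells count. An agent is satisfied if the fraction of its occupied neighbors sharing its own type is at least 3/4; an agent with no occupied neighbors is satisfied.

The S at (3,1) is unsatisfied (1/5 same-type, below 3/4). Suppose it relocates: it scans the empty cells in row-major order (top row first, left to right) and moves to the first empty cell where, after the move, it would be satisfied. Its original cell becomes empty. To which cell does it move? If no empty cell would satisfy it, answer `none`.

none

Vacating (3,1). Empty cells in order:
  (2,4): 3/8 same-type → still unsatisfied.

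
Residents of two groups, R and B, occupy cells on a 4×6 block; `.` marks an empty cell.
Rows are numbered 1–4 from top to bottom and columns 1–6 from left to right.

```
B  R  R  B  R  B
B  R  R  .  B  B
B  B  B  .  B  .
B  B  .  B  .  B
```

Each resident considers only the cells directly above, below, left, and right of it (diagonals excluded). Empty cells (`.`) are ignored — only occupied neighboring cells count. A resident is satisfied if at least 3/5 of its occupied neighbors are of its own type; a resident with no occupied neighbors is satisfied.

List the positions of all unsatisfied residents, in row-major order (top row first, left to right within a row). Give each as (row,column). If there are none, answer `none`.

(1,1), (1,4), (1,5), (1,6), (2,2), (3,3)

(1,1)B 1/2 unhappy
(1,2)R 2/3 ok
(1,3)R 2/3 ok
(1,4)B 0/2 unhappy
(1,5)R 0/3 unhappy
(1,6)B 1/2 unhappy
(2,1)B 2/3 ok
(2,2)R 2/4 unhappy
(2,3)R 2/3 ok
(2,5)B 2/3 ok
(2,6)B 2/2 ok
(3,1)B 3/3 ok
(3,2)B 3/4 ok
(3,3)B 1/2 unhappy
(3,5)B 1/1 ok
(4,1)B 2/2 ok
(4,2)B 2/2 ok
(4,4)B 0/0 ok
(4,6)B 0/0 ok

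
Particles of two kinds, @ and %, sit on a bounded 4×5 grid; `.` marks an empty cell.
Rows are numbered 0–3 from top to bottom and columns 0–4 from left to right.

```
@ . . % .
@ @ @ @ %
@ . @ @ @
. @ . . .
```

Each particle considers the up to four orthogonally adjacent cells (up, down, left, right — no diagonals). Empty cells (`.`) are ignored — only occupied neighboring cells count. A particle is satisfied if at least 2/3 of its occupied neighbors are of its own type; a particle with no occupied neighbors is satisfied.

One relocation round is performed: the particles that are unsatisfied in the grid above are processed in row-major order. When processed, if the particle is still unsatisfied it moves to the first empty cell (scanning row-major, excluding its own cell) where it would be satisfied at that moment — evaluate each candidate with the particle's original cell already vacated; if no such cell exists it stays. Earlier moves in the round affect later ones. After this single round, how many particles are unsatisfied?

Initially unsatisfied (in order): (0,3), (1,3), (1,4), (2,4).
  (0,3) → (0,4).
  (1,3): now satisfied by earlier moves; stays.
  (1,4): no empty cell satisfies it; stays.
  (2,4) → (0,1).
Resulting grid:
@ @ . . %
@ @ @ @ %
@ . @ @ .
. @ . . .
Unsatisfied now: (1,4).

1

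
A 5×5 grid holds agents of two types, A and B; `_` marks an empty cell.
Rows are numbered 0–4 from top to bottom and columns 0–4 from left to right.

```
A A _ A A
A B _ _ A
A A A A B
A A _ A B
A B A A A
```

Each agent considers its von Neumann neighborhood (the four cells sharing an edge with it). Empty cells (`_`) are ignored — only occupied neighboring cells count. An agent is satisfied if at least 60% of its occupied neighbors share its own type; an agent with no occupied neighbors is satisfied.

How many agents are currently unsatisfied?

(0,0)A 2/2 ✓
(0,1)A 1/2 ✗
(0,3)A 1/1 ✓
(0,4)A 2/2 ✓
(1,0)A 2/3 ✓
(1,1)B 0/3 ✗
(1,4)A 1/2 ✗
(2,0)A 3/3 ✓
(2,1)A 3/4 ✓
(2,2)A 2/2 ✓
(2,3)A 2/3 ✓
(2,4)B 1/3 ✗
(3,0)A 3/3 ✓
(3,1)A 2/3 ✓
(3,3)A 2/3 ✓
(3,4)B 1/3 ✗
(4,0)A 1/2 ✗
(4,1)B 0/3 ✗
(4,2)A 1/2 ✗
(4,3)A 3/3 ✓
(4,4)A 1/2 ✗
Unsatisfied: (0,1), (1,1), (1,4), (2,4), (3,4), (4,0), (4,1), (4,2), (4,4) — 9 in total.

9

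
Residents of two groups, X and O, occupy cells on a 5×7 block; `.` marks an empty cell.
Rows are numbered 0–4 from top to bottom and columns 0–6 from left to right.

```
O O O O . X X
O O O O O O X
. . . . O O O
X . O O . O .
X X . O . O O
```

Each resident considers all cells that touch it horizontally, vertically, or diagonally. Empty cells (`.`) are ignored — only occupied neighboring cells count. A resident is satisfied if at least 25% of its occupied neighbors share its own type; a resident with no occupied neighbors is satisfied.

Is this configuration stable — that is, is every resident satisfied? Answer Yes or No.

Yes

Row 0: (0,0)O 3/3 satisfied · (0,1)O 5/5 satisfied · (0,2)O 5/5 satisfied · (0,3)O 4/4 satisfied · (0,5)X 2/4 satisfied · (0,6)X 2/3 satisfied
Row 1: (1,0)O 3/3 satisfied · (1,1)O 5/5 satisfied · (1,2)O 5/5 satisfied · (1,3)O 5/5 satisfied · (1,4)O 5/6 satisfied · (1,5)O 4/7 satisfied · (1,6)X 2/5 satisfied
Row 2: (2,4)O 6/6 satisfied · (2,5)O 5/6 satisfied · (2,6)O 3/4 satisfied
Row 3: (3,0)X 2/2 satisfied · (3,2)O 2/3 satisfied · (3,3)O 3/3 satisfied · (3,5)O 5/5 satisfied
Row 4: (4,0)X 2/2 satisfied · (4,1)X 2/3 satisfied · (4,3)O 2/2 satisfied · (4,5)O 2/2 satisfied · (4,6)O 2/2 satisfied
All meet the threshold, so the configuration is stable.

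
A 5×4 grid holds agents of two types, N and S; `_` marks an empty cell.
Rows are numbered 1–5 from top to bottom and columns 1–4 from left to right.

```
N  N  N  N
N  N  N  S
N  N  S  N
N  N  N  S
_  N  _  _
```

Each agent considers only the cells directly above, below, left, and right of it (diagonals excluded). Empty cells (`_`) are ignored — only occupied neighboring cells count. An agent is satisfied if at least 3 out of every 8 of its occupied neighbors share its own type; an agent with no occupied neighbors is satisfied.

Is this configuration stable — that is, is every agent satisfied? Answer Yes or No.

No

(1,1)N 2/2 ✓
(1,2)N 3/3 ✓
(1,3)N 3/3 ✓
(1,4)N 1/2 ✓
(2,1)N 3/3 ✓
(2,2)N 4/4 ✓
(2,3)N 2/4 ✓
(2,4)S 0/3 ✗
(3,1)N 3/3 ✓
(3,2)N 3/4 ✓
(3,3)S 0/4 ✗
(3,4)N 0/3 ✗
(4,1)N 2/2 ✓
(4,2)N 4/4 ✓
(4,3)N 1/3 ✗
(4,4)S 0/2 ✗
(5,2)N 1/1 ✓
For instance (2,4) has only 0/3 same-type neighbors, below 3/8.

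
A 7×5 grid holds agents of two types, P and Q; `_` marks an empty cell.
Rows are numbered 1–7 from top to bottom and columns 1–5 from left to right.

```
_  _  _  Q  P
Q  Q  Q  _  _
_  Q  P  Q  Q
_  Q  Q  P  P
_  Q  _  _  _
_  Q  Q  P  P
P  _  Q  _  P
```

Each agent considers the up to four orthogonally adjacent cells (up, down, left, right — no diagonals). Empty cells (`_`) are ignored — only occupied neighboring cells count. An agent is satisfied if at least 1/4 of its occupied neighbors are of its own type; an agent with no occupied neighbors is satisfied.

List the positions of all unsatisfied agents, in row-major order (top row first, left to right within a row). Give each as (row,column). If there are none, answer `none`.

(1,4)Q 0/1 unhappy
(1,5)P 0/1 unhappy
(2,1)Q 1/1 ok
(2,2)Q 3/3 ok
(2,3)Q 1/2 ok
(3,2)Q 2/3 ok
(3,3)P 0/4 unhappy
(3,4)Q 1/3 ok
(3,5)Q 1/2 ok
(4,2)Q 3/3 ok
(4,3)Q 1/3 ok
(4,4)P 1/3 ok
(4,5)P 1/2 ok
(5,2)Q 2/2 ok
(6,2)Q 2/2 ok
(6,3)Q 2/3 ok
(6,4)P 1/2 ok
(6,5)P 2/2 ok
(7,1)P 0/0 ok
(7,3)Q 1/1 ok
(7,5)P 1/1 ok

(1,4), (1,5), (3,3)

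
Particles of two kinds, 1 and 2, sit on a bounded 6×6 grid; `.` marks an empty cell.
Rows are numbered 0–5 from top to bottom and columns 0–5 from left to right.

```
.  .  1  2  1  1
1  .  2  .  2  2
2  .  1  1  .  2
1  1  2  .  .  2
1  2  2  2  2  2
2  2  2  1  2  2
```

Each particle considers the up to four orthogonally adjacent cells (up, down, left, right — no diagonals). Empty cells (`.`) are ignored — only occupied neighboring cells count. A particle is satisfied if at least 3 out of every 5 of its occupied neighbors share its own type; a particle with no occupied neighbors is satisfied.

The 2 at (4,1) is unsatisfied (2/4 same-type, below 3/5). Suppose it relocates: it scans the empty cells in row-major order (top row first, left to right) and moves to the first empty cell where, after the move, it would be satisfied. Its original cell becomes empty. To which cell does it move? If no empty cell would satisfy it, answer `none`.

Vacating (4,1). Empty cells in order:
  (0,0): 0/1 same-type → still unsatisfied.
  (0,1): 0/1 same-type → still unsatisfied.
  (1,1): 1/2 same-type → still unsatisfied.
  (1,3): 3/4 same-type → satisfied — stop here.

(1,3)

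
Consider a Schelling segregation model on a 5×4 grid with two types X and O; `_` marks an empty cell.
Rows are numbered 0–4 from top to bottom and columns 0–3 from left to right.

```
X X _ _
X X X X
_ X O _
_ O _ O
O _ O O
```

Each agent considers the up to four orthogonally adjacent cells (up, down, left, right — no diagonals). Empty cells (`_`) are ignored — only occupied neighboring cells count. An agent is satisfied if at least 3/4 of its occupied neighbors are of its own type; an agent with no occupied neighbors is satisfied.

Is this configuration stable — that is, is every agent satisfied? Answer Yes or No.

No

Row 0: (0,0)X 2/2 ✓ · (0,1)X 2/2 ✓
Row 1: (1,0)X 2/2 ✓ · (1,1)X 4/4 ✓ · (1,2)X 2/3 ✗ · (1,3)X 1/1 ✓
Row 2: (2,1)X 1/3 ✗ · (2,2)O 0/2 ✗
Row 3: (3,1)O 0/1 ✗ · (3,3)O 1/1 ✓
Row 4: (4,0)O 0/0 ✓ · (4,2)O 1/1 ✓ · (4,3)O 2/2 ✓
For instance (1,2) has only 2/3 same-type neighbors, below 3/4.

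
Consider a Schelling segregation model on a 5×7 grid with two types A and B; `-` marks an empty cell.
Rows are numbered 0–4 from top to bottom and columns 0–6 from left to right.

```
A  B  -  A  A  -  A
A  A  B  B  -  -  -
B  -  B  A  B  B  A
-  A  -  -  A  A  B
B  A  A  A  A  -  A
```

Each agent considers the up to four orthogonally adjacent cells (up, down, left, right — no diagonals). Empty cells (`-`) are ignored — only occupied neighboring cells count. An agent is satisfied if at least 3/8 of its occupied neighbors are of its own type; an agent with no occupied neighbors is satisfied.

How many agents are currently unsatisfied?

12

(0,0)A 1/2 satisfied
(0,1)B 0/2 not
(0,3)A 1/2 satisfied
(0,4)A 1/1 satisfied
(0,6)A 0/0 satisfied
(1,0)A 2/3 satisfied
(1,1)A 1/3 not
(1,2)B 2/3 satisfied
(1,3)B 1/3 not
(2,0)B 0/1 not
(2,2)B 1/2 satisfied
(2,3)A 0/3 not
(2,4)B 1/3 not
(2,5)B 1/3 not
(2,6)A 0/2 not
(3,1)A 1/1 satisfied
(3,4)A 2/3 satisfied
(3,5)A 1/3 not
(3,6)B 0/3 not
(4,0)B 0/1 not
(4,1)A 2/3 satisfied
(4,2)A 2/2 satisfied
(4,3)A 2/2 satisfied
(4,4)A 2/2 satisfied
(4,6)A 0/1 not
Unsatisfied: (0,1), (1,1), (1,3), (2,0), (2,3), (2,4), (2,5), (2,6), (3,5), (3,6), (4,0), (4,6) — 12 in total.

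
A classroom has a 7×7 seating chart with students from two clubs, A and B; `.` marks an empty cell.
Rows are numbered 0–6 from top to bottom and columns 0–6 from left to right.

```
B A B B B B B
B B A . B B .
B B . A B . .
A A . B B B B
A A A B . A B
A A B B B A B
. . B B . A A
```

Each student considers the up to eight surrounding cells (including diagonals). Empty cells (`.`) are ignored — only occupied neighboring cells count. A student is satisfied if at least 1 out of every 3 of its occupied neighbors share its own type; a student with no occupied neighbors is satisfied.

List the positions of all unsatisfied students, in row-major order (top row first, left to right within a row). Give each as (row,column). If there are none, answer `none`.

(0,0)B 2/3 satisfied
(0,1)A 1/5 not
(0,2)B 2/4 satisfied
(0,3)B 3/4 satisfied
(0,4)B 4/4 satisfied
(0,5)B 4/4 satisfied
(0,6)B 2/2 satisfied
(1,0)B 4/5 satisfied
(1,1)B 5/7 satisfied
(1,2)A 2/6 satisfied
(1,4)B 5/6 satisfied
(1,5)B 5/5 satisfied
(2,0)B 3/5 satisfied
(2,1)B 3/6 satisfied
(2,3)A 1/5 not
(2,4)B 5/6 satisfied
(3,0)A 3/5 satisfied
(3,1)A 4/6 satisfied
(3,3)B 3/5 satisfied
(3,4)B 4/6 satisfied
(3,5)B 4/5 satisfied
(3,6)B 2/3 satisfied
(4,0)A 5/5 satisfied
(4,1)A 6/7 satisfied
(4,2)A 3/7 satisfied
(4,3)B 5/6 satisfied
(4,5)A 1/7 not
(4,6)B 3/5 satisfied
(5,0)A 3/3 satisfied
(5,1)A 4/6 satisfied
(5,2)B 4/7 satisfied
(5,3)B 5/6 satisfied
(5,4)B 3/6 satisfied
(5,5)A 3/6 satisfied
(5,6)B 1/5 not
(6,2)B 3/4 satisfied
(6,3)B 4/4 satisfied
(6,5)A 2/4 satisfied
(6,6)A 2/3 satisfied

(0,1), (2,3), (4,5), (5,6)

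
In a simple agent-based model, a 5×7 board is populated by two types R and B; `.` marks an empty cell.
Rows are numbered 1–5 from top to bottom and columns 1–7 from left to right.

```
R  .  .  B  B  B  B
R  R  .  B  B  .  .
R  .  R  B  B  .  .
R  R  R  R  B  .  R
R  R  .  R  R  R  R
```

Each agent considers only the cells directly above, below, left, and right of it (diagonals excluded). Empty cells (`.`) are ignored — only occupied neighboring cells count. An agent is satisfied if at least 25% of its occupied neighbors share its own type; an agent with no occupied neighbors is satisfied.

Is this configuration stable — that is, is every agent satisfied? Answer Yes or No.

Row 1: (1,1)R 1/1 ✓ · (1,4)B 2/2 ✓ · (1,5)B 3/3 ✓ · (1,6)B 2/2 ✓ · (1,7)B 1/1 ✓
Row 2: (2,1)R 3/3 ✓ · (2,2)R 1/1 ✓ · (2,4)B 3/3 ✓ · (2,5)B 3/3 ✓
Row 3: (3,1)R 2/2 ✓ · (3,3)R 1/2 ✓ · (3,4)B 2/4 ✓ · (3,5)B 3/3 ✓
Row 4: (4,1)R 3/3 ✓ · (4,2)R 3/3 ✓ · (4,3)R 3/3 ✓ · (4,4)R 2/4 ✓ · (4,5)B 1/3 ✓ · (4,7)R 1/1 ✓
Row 5: (5,1)R 2/2 ✓ · (5,2)R 2/2 ✓ · (5,4)R 2/2 ✓ · (5,5)R 2/3 ✓ · (5,6)R 2/2 ✓ · (5,7)R 2/2 ✓
All meet the threshold, so the configuration is stable.

Yes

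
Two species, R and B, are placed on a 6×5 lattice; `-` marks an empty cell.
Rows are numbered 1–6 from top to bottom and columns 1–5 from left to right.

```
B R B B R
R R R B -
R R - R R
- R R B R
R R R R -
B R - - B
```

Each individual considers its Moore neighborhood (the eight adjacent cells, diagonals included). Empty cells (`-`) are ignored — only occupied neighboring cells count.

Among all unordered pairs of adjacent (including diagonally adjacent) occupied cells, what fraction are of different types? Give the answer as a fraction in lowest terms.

11/29

Scan each occupied cell's neighbors to the right and below (and the two forward diagonals) so each pair is counted once.
Row 1: B(1,1)–R(1,2)≠ B(1,1)–R(2,1)≠ B(1,1)–R(2,2)≠ R(1,2)–B(1,3)≠ R(1,2)–R(2,2)= R(1,2)–R(2,3)= R(1,2)–R(2,1)= B(1,3)–B(1,4)= B(1,3)–R(2,3)≠ B(1,3)–B(2,4)= B(1,3)–R(2,2)≠ B(1,4)–R(1,5)≠ B(1,4)–B(2,4)= B(1,4)–R(2,3)≠ R(1,5)–B(2,4)≠  → 9/15 unlike.
Row 2: R(2,1)–R(2,2)= R(2,1)–R(3,1)= R(2,1)–R(3,2)= R(2,2)–R(2,3)= R(2,2)–R(3,2)= R(2,2)–R(3,1)= R(2,3)–B(2,4)≠ R(2,3)–R(3,4)= R(2,3)–R(3,2)= B(2,4)–R(3,4)≠ B(2,4)–R(3,5)≠  → 3/11 unlike.
Row 3: R(3,1)–R(3,2)= R(3,1)–R(4,2)= R(3,2)–R(4,2)= R(3,2)–R(4,3)= R(3,4)–R(3,5)= R(3,4)–B(4,4)≠ R(3,4)–R(4,5)= R(3,4)–R(4,3)= R(3,5)–R(4,5)= R(3,5)–B(4,4)≠  → 2/10 unlike.
Row 4: R(4,2)–R(4,3)= R(4,2)–R(5,2)= R(4,2)–R(5,3)= R(4,2)–R(5,1)= R(4,3)–B(4,4)≠ R(4,3)–R(5,3)= R(4,3)–R(5,4)= R(4,3)–R(5,2)= B(4,4)–R(4,5)≠ B(4,4)–R(5,4)≠ B(4,4)–R(5,3)≠ R(4,5)–R(5,4)=  → 4/12 unlike.
Row 5: R(5,1)–R(5,2)= R(5,1)–B(6,1)≠ R(5,1)–R(6,2)= R(5,2)–R(5,3)= R(5,2)–R(6,2)= R(5,2)–B(6,1)≠ R(5,3)–R(5,4)= R(5,3)–R(6,2)= R(5,4)–B(6,5)≠  → 3/9 unlike.
Row 6: B(6,1)–R(6,2)≠  → 1/1 unlike.
Total adjacent occupied pairs: 58; unlike-type pairs: 22.
22/58 reduces to 11/29.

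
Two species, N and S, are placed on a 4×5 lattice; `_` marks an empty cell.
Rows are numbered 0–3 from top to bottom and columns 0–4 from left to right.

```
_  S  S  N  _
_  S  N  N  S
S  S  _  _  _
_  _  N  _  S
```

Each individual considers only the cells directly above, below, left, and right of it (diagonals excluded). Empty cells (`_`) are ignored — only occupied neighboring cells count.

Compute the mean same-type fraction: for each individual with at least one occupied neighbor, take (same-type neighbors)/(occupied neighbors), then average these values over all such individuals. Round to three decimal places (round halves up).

(0,1)S 2/2
(0,2)S 1/3
(0,3)N 1/2
(1,1)S 2/3
(1,2)N 1/3
(1,3)N 2/3
(1,4)S 0/1
(2,0)S 1/1
(2,1)S 2/2
(3,2)N — no occupied neighbors
(3,4)S — no occupied neighbors
Sum over 9 individuals: 2/2 + 1/3 + 1/2 + 2/3 + 1/3 + 2/3 + 0/1 + 1/1 + 2/2 = 11/2; mean = 11/2 ÷ 9 = 11/18 = 0.611111… → 0.611.

0.611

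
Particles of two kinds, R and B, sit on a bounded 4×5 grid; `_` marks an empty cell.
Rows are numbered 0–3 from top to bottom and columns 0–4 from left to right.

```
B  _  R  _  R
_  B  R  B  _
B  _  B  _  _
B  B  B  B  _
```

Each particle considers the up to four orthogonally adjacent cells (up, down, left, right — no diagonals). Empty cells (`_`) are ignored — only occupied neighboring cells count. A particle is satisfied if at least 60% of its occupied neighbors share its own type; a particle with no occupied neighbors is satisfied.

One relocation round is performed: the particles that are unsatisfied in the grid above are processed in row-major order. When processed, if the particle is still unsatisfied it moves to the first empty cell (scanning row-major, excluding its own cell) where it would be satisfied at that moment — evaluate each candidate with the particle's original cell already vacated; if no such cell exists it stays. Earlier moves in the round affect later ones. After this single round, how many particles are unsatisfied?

Initially unsatisfied (in order): (1,1), (1,2), (1,3), (2,2).
  (1,1) → (1,0).
  (1,2) → (0,3).
  (1,3) → (1,1).
  (2,2): now satisfied by earlier moves; stays.
Resulting grid:
B _ R R R
B B _ _ _
B _ B _ _
B B B B _
All satisfied now.

0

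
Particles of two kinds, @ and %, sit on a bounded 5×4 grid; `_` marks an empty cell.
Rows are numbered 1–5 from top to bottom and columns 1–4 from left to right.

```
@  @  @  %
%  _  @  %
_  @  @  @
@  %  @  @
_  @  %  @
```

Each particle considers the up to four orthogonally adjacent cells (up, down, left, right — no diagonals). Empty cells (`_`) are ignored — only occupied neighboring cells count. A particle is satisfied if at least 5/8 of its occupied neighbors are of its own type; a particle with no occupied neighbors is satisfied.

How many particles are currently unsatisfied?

Row 1: (1,1)@ 1/2 not · (1,2)@ 2/2 satisfied · (1,3)@ 2/3 satisfied · (1,4)% 1/2 not
Row 2: (2,1)% 0/1 not · (2,3)@ 2/3 satisfied · (2,4)% 1/3 not
Row 3: (3,2)@ 1/2 not · (3,3)@ 4/4 satisfied · (3,4)@ 2/3 satisfied
Row 4: (4,1)@ 0/1 not · (4,2)% 0/4 not · (4,3)@ 2/4 not · (4,4)@ 3/3 satisfied
Row 5: (5,2)@ 0/2 not · (5,3)% 0/3 not · (5,4)@ 1/2 not
Unsatisfied: (1,1), (1,4), (2,1), (2,4), (3,2), (4,1), (4,2), (4,3), (5,2), (5,3), (5,4) — 11 in total.

11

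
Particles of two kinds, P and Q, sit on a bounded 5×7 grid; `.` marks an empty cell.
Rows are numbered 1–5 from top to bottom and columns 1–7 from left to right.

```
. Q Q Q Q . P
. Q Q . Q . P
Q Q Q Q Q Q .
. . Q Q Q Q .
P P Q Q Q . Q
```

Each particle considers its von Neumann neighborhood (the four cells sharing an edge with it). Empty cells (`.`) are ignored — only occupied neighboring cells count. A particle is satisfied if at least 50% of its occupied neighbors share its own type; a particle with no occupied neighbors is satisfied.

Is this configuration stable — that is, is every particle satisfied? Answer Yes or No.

Row 1: (1,2)Q 2/2 ok · (1,3)Q 3/3 ok · (1,4)Q 2/2 ok · (1,5)Q 2/2 ok · (1,7)P 1/1 ok
Row 2: (2,2)Q 3/3 ok · (2,3)Q 3/3 ok · (2,5)Q 2/2 ok · (2,7)P 1/1 ok
Row 3: (3,1)Q 1/1 ok · (3,2)Q 3/3 ok · (3,3)Q 4/4 ok · (3,4)Q 3/3 ok · (3,5)Q 4/4 ok · (3,6)Q 2/2 ok
Row 4: (4,3)Q 3/3 ok · (4,4)Q 4/4 ok · (4,5)Q 4/4 ok · (4,6)Q 2/2 ok
Row 5: (5,1)P 1/1 ok · (5,2)P 1/2 ok · (5,3)Q 2/3 ok · (5,4)Q 3/3 ok · (5,5)Q 2/2 ok · (5,7)Q 0/0 ok
All meet the threshold, so the configuration is stable.

Yes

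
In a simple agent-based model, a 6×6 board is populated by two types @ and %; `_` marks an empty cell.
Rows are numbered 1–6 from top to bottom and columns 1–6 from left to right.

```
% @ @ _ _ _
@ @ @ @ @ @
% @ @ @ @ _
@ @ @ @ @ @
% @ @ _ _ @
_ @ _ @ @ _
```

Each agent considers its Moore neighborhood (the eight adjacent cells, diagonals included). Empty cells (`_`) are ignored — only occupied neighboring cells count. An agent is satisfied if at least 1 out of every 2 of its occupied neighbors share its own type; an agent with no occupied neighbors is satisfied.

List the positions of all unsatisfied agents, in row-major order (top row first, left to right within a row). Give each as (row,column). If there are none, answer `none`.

(1,1)% 0/3 not
(1,2)@ 4/5 satisfied
(1,3)@ 4/4 satisfied
(2,1)@ 3/5 satisfied
(2,2)@ 6/8 satisfied
(2,3)@ 7/7 satisfied
(2,4)@ 6/6 satisfied
(2,5)@ 4/4 satisfied
(2,6)@ 2/2 satisfied
(3,1)% 0/5 not
(3,2)@ 7/8 satisfied
(3,3)@ 8/8 satisfied
(3,4)@ 8/8 satisfied
(3,5)@ 7/7 satisfied
(4,1)@ 3/5 satisfied
(4,2)@ 6/8 satisfied
(4,3)@ 7/7 satisfied
(4,4)@ 6/6 satisfied
(4,5)@ 5/5 satisfied
(4,6)@ 3/3 satisfied
(5,1)% 0/4 not
(5,2)@ 5/6 satisfied
(5,3)@ 6/6 satisfied
(5,6)@ 3/3 satisfied
(6,2)@ 2/3 satisfied
(6,4)@ 2/2 satisfied
(6,5)@ 2/2 satisfied

(1,1), (3,1), (5,1)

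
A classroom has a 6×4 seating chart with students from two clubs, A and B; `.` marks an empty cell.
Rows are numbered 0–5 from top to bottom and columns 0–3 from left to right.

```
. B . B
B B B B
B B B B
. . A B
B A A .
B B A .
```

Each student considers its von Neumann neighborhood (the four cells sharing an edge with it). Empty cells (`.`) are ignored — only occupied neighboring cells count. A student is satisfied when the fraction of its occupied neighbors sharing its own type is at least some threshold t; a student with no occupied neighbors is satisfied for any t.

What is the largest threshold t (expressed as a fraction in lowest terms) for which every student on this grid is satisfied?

Row 0: (0,1)B 1/1 · (0,3)B 1/1
Row 1: (1,0)B 2/2 · (1,1)B 4/4 · (1,2)B 3/3 · (1,3)B 3/3
Row 2: (2,0)B 2/2 · (2,1)B 3/3 · (2,2)B 3/4 · (2,3)B 3/3
Row 3: (3,2)A 1/3 · (3,3)B 1/2
Row 4: (4,0)B 1/2 · (4,1)A 1/3 · (4,2)A 3/3
Row 5: (5,0)B 2/2 · (5,1)B 1/3 · (5,2)A 1/2
The smallest same-type fraction is 1/3 at (3,2), which reduces to 1/3. Any threshold above that leaves this student unsatisfied.

1/3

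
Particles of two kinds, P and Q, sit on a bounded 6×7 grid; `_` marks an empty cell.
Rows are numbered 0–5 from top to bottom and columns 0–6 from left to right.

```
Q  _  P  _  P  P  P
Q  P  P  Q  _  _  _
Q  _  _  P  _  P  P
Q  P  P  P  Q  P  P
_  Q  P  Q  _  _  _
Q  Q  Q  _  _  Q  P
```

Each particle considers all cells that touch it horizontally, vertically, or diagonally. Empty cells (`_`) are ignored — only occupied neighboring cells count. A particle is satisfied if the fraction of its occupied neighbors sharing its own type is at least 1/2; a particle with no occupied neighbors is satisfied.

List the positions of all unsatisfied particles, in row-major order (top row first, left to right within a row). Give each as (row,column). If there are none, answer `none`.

(0,0)Q 1/2 ok
(0,2)P 2/3 ok
(0,4)P 1/2 ok
(0,5)P 2/2 ok
(0,6)P 1/1 ok
(1,0)Q 2/3 ok
(1,1)P 2/5 unhappy
(1,2)P 3/4 ok
(1,3)Q 0/4 unhappy
(2,0)Q 2/4 ok
(2,3)P 3/5 ok
(2,5)P 3/4 ok
(2,6)P 3/3 ok
(3,0)Q 2/3 ok
(3,1)P 2/5 unhappy
(3,2)P 4/6 ok
(3,3)P 3/5 ok
(3,4)Q 1/5 unhappy
(3,5)P 3/4 ok
(3,6)P 3/3 ok
(4,1)Q 4/7 ok
(4,2)P 3/7 unhappy
(4,3)Q 2/5 unhappy
(5,0)Q 2/2 ok
(5,1)Q 3/4 ok
(5,2)Q 3/4 ok
(5,5)Q 0/1 unhappy
(5,6)P 0/1 unhappy

(1,1), (1,3), (3,1), (3,4), (4,2), (4,3), (5,5), (5,6)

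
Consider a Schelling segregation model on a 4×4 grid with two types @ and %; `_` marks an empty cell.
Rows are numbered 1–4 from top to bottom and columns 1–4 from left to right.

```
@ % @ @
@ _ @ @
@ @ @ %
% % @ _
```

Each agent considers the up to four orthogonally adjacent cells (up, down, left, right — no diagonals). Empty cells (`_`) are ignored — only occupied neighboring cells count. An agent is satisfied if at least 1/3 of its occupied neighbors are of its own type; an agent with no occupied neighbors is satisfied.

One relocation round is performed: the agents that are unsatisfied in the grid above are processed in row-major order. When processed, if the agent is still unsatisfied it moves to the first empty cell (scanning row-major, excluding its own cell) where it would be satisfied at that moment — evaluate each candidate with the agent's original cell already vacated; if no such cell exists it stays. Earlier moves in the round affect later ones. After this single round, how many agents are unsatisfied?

0

Initially unsatisfied (in order): (1,2), (3,4).
  (1,2) → (4,4).
  (3,4): now satisfied by earlier moves; stays.
Resulting grid:
@ _ @ @
@ _ @ @
@ @ @ %
% % @ %
All satisfied now.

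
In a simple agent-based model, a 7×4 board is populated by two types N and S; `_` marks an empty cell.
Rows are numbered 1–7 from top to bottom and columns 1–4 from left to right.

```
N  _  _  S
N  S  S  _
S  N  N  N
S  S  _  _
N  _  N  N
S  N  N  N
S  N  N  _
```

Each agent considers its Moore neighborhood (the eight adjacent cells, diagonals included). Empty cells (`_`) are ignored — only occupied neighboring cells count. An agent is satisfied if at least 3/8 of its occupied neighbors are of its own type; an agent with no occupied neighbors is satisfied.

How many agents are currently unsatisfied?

6

Row 1: (1,1)N 1/2 ✓ · (1,4)S 1/1 ✓
Row 2: (2,1)N 2/4 ✓ · (2,2)S 2/6 ✗ · (2,3)S 2/5 ✓
Row 3: (3,1)S 3/5 ✓ · (3,2)N 2/7 ✗ · (3,3)N 2/5 ✓ · (3,4)N 1/2 ✓
Row 4: (4,1)S 2/4 ✓ · (4,2)S 2/6 ✗
Row 5: (5,1)N 1/4 ✗ · (5,3)N 4/5 ✓ · (5,4)N 3/3 ✓
Row 6: (6,1)S 1/4 ✗ · (6,2)N 5/7 ✓ · (6,3)N 6/6 ✓ · (6,4)N 4/4 ✓
Row 7: (7,1)S 1/3 ✗ · (7,2)N 3/5 ✓ · (7,3)N 4/4 ✓
Unsatisfied: (2,2), (3,2), (4,2), (5,1), (6,1), (7,1) — 6 in total.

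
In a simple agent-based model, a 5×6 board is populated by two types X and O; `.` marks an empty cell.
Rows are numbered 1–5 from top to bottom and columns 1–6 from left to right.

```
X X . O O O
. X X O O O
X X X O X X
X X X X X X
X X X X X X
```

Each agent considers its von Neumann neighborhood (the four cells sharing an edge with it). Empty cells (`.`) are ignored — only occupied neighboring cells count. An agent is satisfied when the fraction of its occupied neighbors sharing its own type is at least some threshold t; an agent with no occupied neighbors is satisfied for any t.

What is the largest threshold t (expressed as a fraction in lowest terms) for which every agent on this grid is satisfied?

1/4

(1,1)X 1/1
(1,2)X 2/2
(1,4)O 2/2
(1,5)O 3/3
(1,6)O 2/2
(2,2)X 3/3
(2,3)X 2/3
(2,4)O 3/4
(2,5)O 3/4
(2,6)O 2/3
(3,1)X 2/2
(3,2)X 4/4
(3,3)X 3/4
(3,4)O 1/4
(3,5)X 2/4
(3,6)X 2/3
(4,1)X 3/3
(4,2)X 4/4
(4,3)X 4/4
(4,4)X 3/4
(4,5)X 4/4
(4,6)X 3/3
(5,1)X 2/2
(5,2)X 3/3
(5,3)X 3/3
(5,4)X 3/3
(5,5)X 3/3
(5,6)X 2/2
The smallest same-type fraction is 1/4 at (3,4), which reduces to 1/4. Any threshold above that leaves this agent unsatisfied.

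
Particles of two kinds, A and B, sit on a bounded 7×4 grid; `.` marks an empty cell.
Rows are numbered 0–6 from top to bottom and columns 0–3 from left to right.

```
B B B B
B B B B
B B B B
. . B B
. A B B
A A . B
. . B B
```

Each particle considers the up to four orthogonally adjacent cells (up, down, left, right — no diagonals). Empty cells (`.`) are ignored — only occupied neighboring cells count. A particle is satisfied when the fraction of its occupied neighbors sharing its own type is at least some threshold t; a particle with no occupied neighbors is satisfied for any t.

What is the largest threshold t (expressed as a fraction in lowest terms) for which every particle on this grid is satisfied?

(0,0)B 2/2
(0,1)B 3/3
(0,2)B 3/3
(0,3)B 2/2
(1,0)B 3/3
(1,1)B 4/4
(1,2)B 4/4
(1,3)B 3/3
(2,0)B 2/2
(2,1)B 3/3
(2,2)B 4/4
(2,3)B 3/3
(3,2)B 3/3
(3,3)B 3/3
(4,1)A 1/2
(4,2)B 2/3
(4,3)B 3/3
(5,0)A 1/1
(5,1)A 2/2
(5,3)B 2/2
(6,2)B 1/1
(6,3)B 2/2
The smallest same-type fraction is 1/2 at (4,1), which reduces to 1/2. Any threshold above that leaves this particle unsatisfied.

1/2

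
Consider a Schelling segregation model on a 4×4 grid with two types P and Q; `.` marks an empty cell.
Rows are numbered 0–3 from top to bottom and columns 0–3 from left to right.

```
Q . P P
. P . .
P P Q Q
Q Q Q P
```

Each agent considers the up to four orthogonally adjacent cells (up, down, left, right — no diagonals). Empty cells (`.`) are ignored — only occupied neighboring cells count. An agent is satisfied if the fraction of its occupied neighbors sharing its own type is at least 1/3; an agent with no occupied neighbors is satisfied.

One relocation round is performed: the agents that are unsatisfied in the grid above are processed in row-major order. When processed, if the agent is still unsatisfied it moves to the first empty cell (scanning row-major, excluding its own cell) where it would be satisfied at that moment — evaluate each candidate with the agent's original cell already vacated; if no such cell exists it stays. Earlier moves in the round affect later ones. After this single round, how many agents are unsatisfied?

Initially unsatisfied (in order): (3,3).
  (3,3) → (0,1).
Resulting grid:
Q P P P
. P . .
P P Q Q
Q Q Q .
Unsatisfied now: (0,0).

1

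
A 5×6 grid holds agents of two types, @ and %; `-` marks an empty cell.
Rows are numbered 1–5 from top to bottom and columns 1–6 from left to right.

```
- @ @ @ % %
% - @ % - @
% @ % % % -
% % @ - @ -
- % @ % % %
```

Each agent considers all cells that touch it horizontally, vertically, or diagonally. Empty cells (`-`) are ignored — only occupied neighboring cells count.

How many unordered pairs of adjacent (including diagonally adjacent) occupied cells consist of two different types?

Scan each occupied cell's neighbors to the right and below (and the two forward diagonals) so each pair is counted once.
From row 1: 6 unlike of 13 pairs (running 6/13).
From row 2: 5 unlike of 10 pairs (running 11/23).
From row 3: 8 unlike of 14 pairs (running 19/37).
From row 4: 7 unlike of 11 pairs (running 26/48).
From row 5: 2 unlike of 4 pairs (running 28/52).
Total adjacent occupied pairs: 52; unlike-type pairs: 28.

28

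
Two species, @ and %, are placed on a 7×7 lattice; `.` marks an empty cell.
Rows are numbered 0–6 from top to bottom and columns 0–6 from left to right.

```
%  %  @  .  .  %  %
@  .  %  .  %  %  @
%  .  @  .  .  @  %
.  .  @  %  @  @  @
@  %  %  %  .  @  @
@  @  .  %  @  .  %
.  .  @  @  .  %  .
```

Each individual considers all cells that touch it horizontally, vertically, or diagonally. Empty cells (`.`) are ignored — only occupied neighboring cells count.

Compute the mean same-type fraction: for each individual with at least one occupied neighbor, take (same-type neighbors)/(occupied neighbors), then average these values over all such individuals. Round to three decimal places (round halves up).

0.487

(0,0)% 1/2
(0,1)% 2/4
(0,2)@ 0/2
(0,5)% 3/4
(0,6)% 2/3
(1,0)@ 0/3
(1,2)% 1/3
(1,4)% 2/3
(1,5)% 4/6
(1,6)@ 1/5
(2,0)% 0/1
(2,2)@ 1/3
(2,5)@ 4/7
(2,6)% 1/5
(3,2)@ 1/5
(3,3)% 2/5
(3,4)@ 3/5
(3,5)@ 5/6
(3,6)@ 4/5
(4,0)@ 2/3
(4,1)% 1/5
(4,2)% 4/6
(4,3)% 3/6
(4,5)@ 5/6
(4,6)@ 3/4
(5,0)@ 2/3
(5,1)@ 3/5
(5,3)% 2/5
(5,4)@ 2/5
(5,6)% 1/3
(6,2)@ 2/3
(6,3)@ 2/3
(6,5)% 1/2
Sum over 33 individuals: 1/2 + 2/4 + 0/2 + 3/4 + 2/3 + 0/3 + 1/3 + 2/3 + 4/6 + 1/5 + 0/1 + 1/3 + 4/7 + 1/5 + 1/5 + 2/5 + 3/5 + 5/6 + 4/5 + 2/3 + 1/5 + 4/6 + 3/6 + 5/6 + 3/4 + 2/3 + 3/5 + 2/5 + 2/5 + 1/3 + 2/3 + 2/3 + 1/2 = 225/14; mean = 225/14 ÷ 33 = 75/154 = 0.487012… → 0.487.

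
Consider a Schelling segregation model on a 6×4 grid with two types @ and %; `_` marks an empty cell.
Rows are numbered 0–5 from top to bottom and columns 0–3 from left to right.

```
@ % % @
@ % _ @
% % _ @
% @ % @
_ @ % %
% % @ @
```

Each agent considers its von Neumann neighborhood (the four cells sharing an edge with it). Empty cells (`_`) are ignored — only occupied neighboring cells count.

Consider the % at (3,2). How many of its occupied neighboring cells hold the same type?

1

Occupied neighbors of (3,2): (4,2)=%, (3,1)=@, (3,3)=@.
Same type (%): 1 of 3.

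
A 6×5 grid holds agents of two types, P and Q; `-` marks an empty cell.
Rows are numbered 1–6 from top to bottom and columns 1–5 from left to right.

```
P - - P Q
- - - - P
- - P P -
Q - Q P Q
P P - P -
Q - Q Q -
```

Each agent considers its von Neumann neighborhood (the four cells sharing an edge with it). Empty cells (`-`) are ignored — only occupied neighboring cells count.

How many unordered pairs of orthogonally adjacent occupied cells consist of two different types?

8

Scan each occupied cell's neighbors to the right and below so each pair is counted once.
From row 1: 2 unlike of 2 pairs (running 2/2).
From row 3: 1 unlike of 3 pairs (running 3/5).
From row 4: 3 unlike of 4 pairs (running 6/9).
From row 5: 2 unlike of 3 pairs (running 8/12).
From row 6: 0 unlike of 1 pairs (running 8/13).
Total adjacent occupied pairs: 13; unlike-type pairs: 8.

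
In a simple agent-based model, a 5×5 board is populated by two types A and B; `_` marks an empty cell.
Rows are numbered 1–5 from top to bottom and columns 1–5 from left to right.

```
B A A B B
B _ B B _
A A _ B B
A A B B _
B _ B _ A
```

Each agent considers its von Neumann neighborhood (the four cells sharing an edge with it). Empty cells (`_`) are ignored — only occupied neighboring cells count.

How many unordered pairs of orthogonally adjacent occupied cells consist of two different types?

Scan each occupied cell's neighbors to the right and below so each pair is counted once.
From row 1: 3 unlike of 7 pairs (running 3/7).
From row 2: 1 unlike of 3 pairs (running 4/10).
From row 3: 0 unlike of 5 pairs (running 4/15).
From row 4: 2 unlike of 5 pairs (running 6/20).
Total adjacent occupied pairs: 20; unlike-type pairs: 6.

6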